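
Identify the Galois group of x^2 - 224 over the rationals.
Gal(K/Q) = Z/2Z (cyclic of order 2)

x^2 - 224 is irreducible over Q since 224 is not a rational square. The splitting field Q(sqrt(224)) has degree 2 over Q, and its unique nontrivial automorphism is sqrt(224) ↦ -sqrt(224). Hence Gal(Q(sqrt(224))/Q) = Z/2Z.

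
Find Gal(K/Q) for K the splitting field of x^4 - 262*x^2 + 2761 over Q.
Gal(K/Q) = V_4 (Klein four-group, Z/2Z × Z/2Z)

f factors as (x^2 - 11)(x^2 - 251), so the splitting field is K = Q(sqrt(11), sqrt(251)). The elements 11, 251, 2761 are all non-squares in Q, so sqrt(11) and sqrt(251) generate independent quadratic extensions. Thus [K:Q] = 4 and Gal(K/Q) is generated by the two order-2 automorphisms sqrt(11) ↦ -sqrt(11) and sqrt(251) ↦ -sqrt(251), giving V_4.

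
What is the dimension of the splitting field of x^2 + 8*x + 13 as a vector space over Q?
[K:Q] = 2

The discriminant of x^2 + (8)*x + (13) is b^2 - 4c = 64 - (52) = 12. Since 12 is not a perfect square in Q, the polynomial is irreducible over Q. Its two roots generate a degree-2 extension, so [K:Q] = 2.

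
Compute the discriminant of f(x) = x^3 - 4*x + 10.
Δ = -2444

For a depressed cubic x^3 + p x + q the discriminant is Δ = -4 p^3 - 27 q^2 = -4*(-4)^3 - 27*(10)^2 = 256 - 2700 = -2444.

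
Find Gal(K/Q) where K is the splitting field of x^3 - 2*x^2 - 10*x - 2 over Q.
Gal(K/Q) = S_3 (symmetric group of order 6)

Compute the discriminant of x^3 + (-2)*x^2 + (-10)*x + (-2): Δ = 3508. Since Δ is not a rational square, the Galois group is not contained in A_3; it must be the full S_3 (irreducibility of the cubic rules out anything smaller).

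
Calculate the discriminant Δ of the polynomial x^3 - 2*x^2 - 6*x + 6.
Δ = 1524

For x^3 + a x^2 + b x + c the discriminant is Δ = 18 a b c - 4 a^3 c + a^2 b^2 - 4 b^3 - 27 c^2.
Plug a = -2, b = -6, c = 6:
  18*(-2)*(-6)*(6) - 4*(-2)^3*(6) + (-2)^2*(-6)^2 - 4*(-6)^3 - 27*(6)^2
  = 1296 + (192) + 144 + (864) + (-972)
  = 1524.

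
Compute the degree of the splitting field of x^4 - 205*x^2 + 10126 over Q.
[K:Q] = 4

f factors as (x^2 - 83)(x^2 - 122); the splitting field is K = Q(sqrt(83), sqrt(122)). Since 83, 122, and 10126 are all non-squares in Q, the three subfields Q(sqrt(83)), Q(sqrt(122)), Q(sqrt(10126)) are distinct degree-2 extensions, so [K:Q] = 4 (Klein four Galois group).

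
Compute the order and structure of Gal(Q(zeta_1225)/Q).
|Gal(Q(zeta_1225)/Q)| = phi(1225) = 840; group ≅ (Z/1225Z)^* ≅ Z/20Z × Z/42Z

The n-th cyclotomic polynomial Φ_1225(x) is the minimal polynomial of zeta_1225 over Q and has degree phi(1225) = 840. So Q(zeta_1225) is a degree-840 Galois extension with Galois group (Z/1225Z)^*. By CRT, (Z/1225Z)^* ≅ (Z/25Z)^* × (Z/49Z)^*. Each prime-power unit group is (Z/25Z)^* ≅ Z/20Z; (Z/49Z)^* ≅ Z/42Z. Hence Gal(Q(zeta_1225)/Q) ≅ Z/20Z × Z/42Z.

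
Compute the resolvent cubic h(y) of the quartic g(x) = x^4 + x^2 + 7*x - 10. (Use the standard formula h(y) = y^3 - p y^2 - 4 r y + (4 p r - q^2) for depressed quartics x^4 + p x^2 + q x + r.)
h(y) = y^3 - y^2 + 40*y - 89

Identify coefficients: p = 1, q = 7, r = -10.
Plug into h(y) = y^3 - p y^2 - 4 r y + (4 p r - q^2):
  h(y) = y^3 - (1) y^2 - 4*(-10) y + (4*(1)*(-10) - (7)^2)
       = y^3 + (-1) y^2 + (40) y + (-89).
Simplifying: h(y) = y^3 - y^2 + 40*y - 89.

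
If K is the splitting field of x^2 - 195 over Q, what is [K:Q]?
[K:Q] = 2

The polynomial x^2 - 195 is irreducible over Q since 195 is not a perfect square. Its splitting field is Q(sqrt(195)), which has degree 2 over Q.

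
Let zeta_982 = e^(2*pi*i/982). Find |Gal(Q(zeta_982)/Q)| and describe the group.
|Gal(Q(zeta_982)/Q)| = phi(982) = 490; group ≅ (Z/982Z)^* ≅ Z/490Z

The n-th cyclotomic polynomial Φ_982(x) is the minimal polynomial of zeta_982 over Q and has degree phi(982) = 490. So Q(zeta_982) is a degree-490 Galois extension with Galois group (Z/982Z)^*. By CRT, (Z/982Z)^* ≅ (Z/2Z)^* × (Z/491Z)^*. Each prime-power unit group is (Z/2Z)^* ≅ trivial group (order 1); (Z/491Z)^* ≅ Z/490Z. Hence Gal(Q(zeta_982)/Q) ≅ Z/490Z.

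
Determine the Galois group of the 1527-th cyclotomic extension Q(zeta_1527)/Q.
|Gal(Q(zeta_1527)/Q)| = phi(1527) = 1016; group ≅ (Z/1527Z)^* ≅ Z/2Z × Z/508Z

The n-th cyclotomic polynomial Φ_1527(x) is the minimal polynomial of zeta_1527 over Q and has degree phi(1527) = 1016. So Q(zeta_1527) is a degree-1016 Galois extension with Galois group (Z/1527Z)^*. By CRT, (Z/1527Z)^* ≅ (Z/3Z)^* × (Z/509Z)^*. Each prime-power unit group is (Z/3Z)^* ≅ Z/2Z; (Z/509Z)^* ≅ Z/508Z. Hence Gal(Q(zeta_1527)/Q) ≅ Z/2Z × Z/508Z.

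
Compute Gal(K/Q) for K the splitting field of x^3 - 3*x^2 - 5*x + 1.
Gal(K/Q) = S_3 (symmetric group of order 6)

Compute the discriminant of x^3 + (-3)*x^2 + (-5)*x + (1): Δ = 1076. Since Δ is not a rational square, the Galois group is not contained in A_3; it must be the full S_3 (irreducibility of the cubic rules out anything smaller).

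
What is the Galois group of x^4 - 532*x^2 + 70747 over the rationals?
Gal(K/Q) = V_4 (Klein four-group, Z/2Z × Z/2Z)

f factors as (x^2 - 269)(x^2 - 263), so the splitting field is K = Q(sqrt(269), sqrt(263)). The elements 269, 263, 70747 are all non-squares in Q, so sqrt(269) and sqrt(263) generate independent quadratic extensions. Thus [K:Q] = 4 and Gal(K/Q) is generated by the two order-2 automorphisms sqrt(269) ↦ -sqrt(269) and sqrt(263) ↦ -sqrt(263), giving V_4.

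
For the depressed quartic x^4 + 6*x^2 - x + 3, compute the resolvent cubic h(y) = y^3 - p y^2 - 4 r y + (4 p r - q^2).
h(y) = y^3 - 6*y^2 - 12*y + 71

Identify coefficients: p = 6, q = -1, r = 3.
Plug into h(y) = y^3 - p y^2 - 4 r y + (4 p r - q^2):
  h(y) = y^3 - (6) y^2 - 4*(3) y + (4*(6)*(3) - (-1)^2)
       = y^3 + (-6) y^2 + (-12) y + (71).
Simplifying: h(y) = y^3 - 6*y^2 - 12*y + 71.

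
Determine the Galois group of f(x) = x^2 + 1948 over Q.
Gal(K/Q) = Z/2Z (cyclic of order 2)

x^2 + 1948 is irreducible over Q since -1948 is not a rational square. The splitting field Q(sqrt(-1948)) has degree 2 over Q, and its unique nontrivial automorphism is sqrt(-1948) ↦ -sqrt(-1948). Hence Gal(Q(sqrt(-1948))/Q) = Z/2Z.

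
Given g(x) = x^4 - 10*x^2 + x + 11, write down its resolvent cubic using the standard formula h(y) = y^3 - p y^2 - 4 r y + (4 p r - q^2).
h(y) = y^3 + 10*y^2 - 44*y - 441

Identify coefficients: p = -10, q = 1, r = 11.
Plug into h(y) = y^3 - p y^2 - 4 r y + (4 p r - q^2):
  h(y) = y^3 - (-10) y^2 - 4*(11) y + (4*(-10)*(11) - (1)^2)
       = y^3 + (10) y^2 + (-44) y + (-441).
Simplifying: h(y) = y^3 + 10*y^2 - 44*y - 441.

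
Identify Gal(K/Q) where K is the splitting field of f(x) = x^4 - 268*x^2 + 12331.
Gal(K/Q) = V_4 (Klein four-group, Z/2Z × Z/2Z)

f factors as (x^2 - 209)(x^2 - 59), so the splitting field is K = Q(sqrt(209), sqrt(59)). The elements 209, 59, 12331 are all non-squares in Q, so sqrt(209) and sqrt(59) generate independent quadratic extensions. Thus [K:Q] = 4 and Gal(K/Q) is generated by the two order-2 automorphisms sqrt(209) ↦ -sqrt(209) and sqrt(59) ↦ -sqrt(59), giving V_4.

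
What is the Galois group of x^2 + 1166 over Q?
Gal(K/Q) = Z/2Z (cyclic of order 2)

x^2 + 1166 is irreducible over Q since -1166 is not a rational square. The splitting field Q(sqrt(-1166)) has degree 2 over Q, and its unique nontrivial automorphism is sqrt(-1166) ↦ -sqrt(-1166). Hence Gal(Q(sqrt(-1166))/Q) = Z/2Z.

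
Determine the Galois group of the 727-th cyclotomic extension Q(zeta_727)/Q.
|Gal(Q(zeta_727)/Q)| = phi(727) = 726; group ≅ (Z/727Z)^* ≅ Z/726Z

The n-th cyclotomic polynomial Φ_727(x) is the minimal polynomial of zeta_727 over Q and has degree phi(727) = 726. So Q(zeta_727) is a degree-726 Galois extension with Galois group (Z/727Z)^*. (Z/727Z)^* is cyclic since 727 is an odd prime power (or 4). Hence Gal(Q(zeta_727)/Q) ≅ Z/726Z.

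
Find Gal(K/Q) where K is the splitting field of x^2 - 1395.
Gal(K/Q) = Z/2Z (cyclic of order 2)

x^2 - 1395 is irreducible over Q since 1395 is not a rational square. The splitting field Q(sqrt(1395)) has degree 2 over Q, and its unique nontrivial automorphism is sqrt(1395) ↦ -sqrt(1395). Hence Gal(Q(sqrt(1395))/Q) = Z/2Z.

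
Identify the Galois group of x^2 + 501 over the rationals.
Gal(K/Q) = Z/2Z (cyclic of order 2)

x^2 + 501 is irreducible over Q since -501 is not a rational square. The splitting field Q(sqrt(-501)) has degree 2 over Q, and its unique nontrivial automorphism is sqrt(-501) ↦ -sqrt(-501). Hence Gal(Q(sqrt(-501))/Q) = Z/2Z.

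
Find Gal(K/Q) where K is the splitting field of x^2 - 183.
Gal(K/Q) = Z/2Z (cyclic of order 2)

x^2 - 183 is irreducible over Q since 183 is not a rational square. The splitting field Q(sqrt(183)) has degree 2 over Q, and its unique nontrivial automorphism is sqrt(183) ↦ -sqrt(183). Hence Gal(Q(sqrt(183))/Q) = Z/2Z.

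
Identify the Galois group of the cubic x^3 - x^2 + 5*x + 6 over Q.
Gal(K/Q) = S_3 (symmetric group of order 6)

Compute the discriminant of x^3 + (-1)*x^2 + (5)*x + (6): Δ = -1963. Since Δ is not a rational square, the Galois group is not contained in A_3; it must be the full S_3 (irreducibility of the cubic rules out anything smaller).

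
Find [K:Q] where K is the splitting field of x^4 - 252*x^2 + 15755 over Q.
[K:Q] = 4

f factors as (x^2 - 137)(x^2 - 115); the splitting field is K = Q(sqrt(137), sqrt(115)). Since 137, 115, and 15755 are all non-squares in Q, the three subfields Q(sqrt(137)), Q(sqrt(115)), Q(sqrt(15755)) are distinct degree-2 extensions, so [K:Q] = 4 (Klein four Galois group).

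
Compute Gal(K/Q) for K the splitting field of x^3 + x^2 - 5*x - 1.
Gal(K/Q) = S_3 (symmetric group of order 6)

Compute the discriminant of x^3 + (1)*x^2 + (-5)*x + (-1): Δ = 592. Since Δ is not a rational square, the Galois group is not contained in A_3; it must be the full S_3 (irreducibility of the cubic rules out anything smaller).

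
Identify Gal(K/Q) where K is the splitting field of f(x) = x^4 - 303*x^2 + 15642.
Gal(K/Q) = V_4 (Klein four-group, Z/2Z × Z/2Z)

f factors as (x^2 - 237)(x^2 - 66), so the splitting field is K = Q(sqrt(237), sqrt(66)). The elements 237, 66, 15642 are all non-squares in Q, so sqrt(237) and sqrt(66) generate independent quadratic extensions. Thus [K:Q] = 4 and Gal(K/Q) is generated by the two order-2 automorphisms sqrt(237) ↦ -sqrt(237) and sqrt(66) ↦ -sqrt(66), giving V_4.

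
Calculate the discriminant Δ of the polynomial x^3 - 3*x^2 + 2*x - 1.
Δ = -23

For x^3 + a x^2 + b x + c the discriminant is Δ = 18 a b c - 4 a^3 c + a^2 b^2 - 4 b^3 - 27 c^2.
Plug a = -3, b = 2, c = -1:
  18*(-3)*(2)*(-1) - 4*(-3)^3*(-1) + (-3)^2*(2)^2 - 4*(2)^3 - 27*(-1)^2
  = 108 + (-108) + 36 + (-32) + (-27)
  = -23.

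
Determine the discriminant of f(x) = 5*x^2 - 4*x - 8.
Δ = 176

For a quadratic a x^2 + b x + c the discriminant is Δ = b^2 - 4ac = (-4)^2 - 4*(5)*(-8) = 16 - (-160) = 176.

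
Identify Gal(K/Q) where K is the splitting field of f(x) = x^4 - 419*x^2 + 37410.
Gal(K/Q) = V_4 (Klein four-group, Z/2Z × Z/2Z)

f factors as (x^2 - 129)(x^2 - 290), so the splitting field is K = Q(sqrt(129), sqrt(290)). The elements 129, 290, 37410 are all non-squares in Q, so sqrt(129) and sqrt(290) generate independent quadratic extensions. Thus [K:Q] = 4 and Gal(K/Q) is generated by the two order-2 automorphisms sqrt(129) ↦ -sqrt(129) and sqrt(290) ↦ -sqrt(290), giving V_4.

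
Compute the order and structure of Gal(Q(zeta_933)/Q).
|Gal(Q(zeta_933)/Q)| = phi(933) = 620; group ≅ (Z/933Z)^* ≅ Z/2Z × Z/310Z

The n-th cyclotomic polynomial Φ_933(x) is the minimal polynomial of zeta_933 over Q and has degree phi(933) = 620. So Q(zeta_933) is a degree-620 Galois extension with Galois group (Z/933Z)^*. By CRT, (Z/933Z)^* ≅ (Z/3Z)^* × (Z/311Z)^*. Each prime-power unit group is (Z/3Z)^* ≅ Z/2Z; (Z/311Z)^* ≅ Z/310Z. Hence Gal(Q(zeta_933)/Q) ≅ Z/2Z × Z/310Z.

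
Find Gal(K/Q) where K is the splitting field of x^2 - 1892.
Gal(K/Q) = Z/2Z (cyclic of order 2)

x^2 - 1892 is irreducible over Q since 1892 is not a rational square. The splitting field Q(sqrt(1892)) has degree 2 over Q, and its unique nontrivial automorphism is sqrt(1892) ↦ -sqrt(1892). Hence Gal(Q(sqrt(1892))/Q) = Z/2Z.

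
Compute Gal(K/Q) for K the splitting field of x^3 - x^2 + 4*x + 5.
Gal(K/Q) = S_3 (symmetric group of order 6)

Compute the discriminant of x^3 + (-1)*x^2 + (4)*x + (5): Δ = -1255. Since Δ is not a rational square, the Galois group is not contained in A_3; it must be the full S_3 (irreducibility of the cubic rules out anything smaller).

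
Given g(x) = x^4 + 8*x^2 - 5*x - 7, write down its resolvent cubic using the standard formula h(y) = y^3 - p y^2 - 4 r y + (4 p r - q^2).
h(y) = y^3 - 8*y^2 + 28*y - 249

Identify coefficients: p = 8, q = -5, r = -7.
Plug into h(y) = y^3 - p y^2 - 4 r y + (4 p r - q^2):
  h(y) = y^3 - (8) y^2 - 4*(-7) y + (4*(8)*(-7) - (-5)^2)
       = y^3 + (-8) y^2 + (28) y + (-249).
Simplifying: h(y) = y^3 - 8*y^2 + 28*y - 249.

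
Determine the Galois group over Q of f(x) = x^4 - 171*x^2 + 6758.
Gal(K/Q) = V_4 (Klein four-group, Z/2Z × Z/2Z)

f factors as (x^2 - 109)(x^2 - 62), so the splitting field is K = Q(sqrt(109), sqrt(62)). The elements 109, 62, 6758 are all non-squares in Q, so sqrt(109) and sqrt(62) generate independent quadratic extensions. Thus [K:Q] = 4 and Gal(K/Q) is generated by the two order-2 automorphisms sqrt(109) ↦ -sqrt(109) and sqrt(62) ↦ -sqrt(62), giving V_4.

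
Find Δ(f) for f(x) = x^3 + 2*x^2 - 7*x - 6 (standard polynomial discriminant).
Δ = 2300

For x^3 + a x^2 + b x + c the discriminant is Δ = 18 a b c - 4 a^3 c + a^2 b^2 - 4 b^3 - 27 c^2.
Plug a = 2, b = -7, c = -6:
  18*(2)*(-7)*(-6) - 4*(2)^3*(-6) + (2)^2*(-7)^2 - 4*(-7)^3 - 27*(-6)^2
  = 1512 + (192) + 196 + (1372) + (-972)
  = 2300.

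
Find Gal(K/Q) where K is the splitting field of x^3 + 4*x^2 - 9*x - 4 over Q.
Gal(K/Q) = A_3 (cyclic of order 3)

Compute the discriminant of x^3 + (4)*x^2 + (-9)*x + (-4): Δ = 7396. Since Δ is a perfect square (Δ = 86^2), the Galois group is contained in A_3. Irreducibility forces the group to be transitive on three roots, so Gal = A_3.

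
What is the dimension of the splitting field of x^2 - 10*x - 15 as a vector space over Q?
[K:Q] = 2

The discriminant of x^2 + (-10)*x + (-15) is b^2 - 4c = 100 - (-60) = 160. Since 160 is not a perfect square in Q, the polynomial is irreducible over Q. Its two roots generate a degree-2 extension, so [K:Q] = 2.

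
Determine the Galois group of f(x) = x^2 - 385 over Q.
Gal(K/Q) = Z/2Z (cyclic of order 2)

x^2 - 385 is irreducible over Q since 385 is not a rational square. The splitting field Q(sqrt(385)) has degree 2 over Q, and its unique nontrivial automorphism is sqrt(385) ↦ -sqrt(385). Hence Gal(Q(sqrt(385))/Q) = Z/2Z.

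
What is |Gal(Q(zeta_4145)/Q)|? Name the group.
|Gal(Q(zeta_4145)/Q)| = phi(4145) = 3312; group ≅ (Z/4145Z)^* ≅ Z/4Z × Z/828Z

The n-th cyclotomic polynomial Φ_4145(x) is the minimal polynomial of zeta_4145 over Q and has degree phi(4145) = 3312. So Q(zeta_4145) is a degree-3312 Galois extension with Galois group (Z/4145Z)^*. By CRT, (Z/4145Z)^* ≅ (Z/5Z)^* × (Z/829Z)^*. Each prime-power unit group is (Z/5Z)^* ≅ Z/4Z; (Z/829Z)^* ≅ Z/828Z. Hence Gal(Q(zeta_4145)/Q) ≅ Z/4Z × Z/828Z.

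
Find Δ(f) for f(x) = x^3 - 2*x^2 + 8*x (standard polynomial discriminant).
Δ = -1792

For x^3 + a x^2 + b x + c the discriminant is Δ = 18 a b c - 4 a^3 c + a^2 b^2 - 4 b^3 - 27 c^2.
Plug a = -2, b = 8, c = 0:
  18*(-2)*(8)*(0) - 4*(-2)^3*(0) + (-2)^2*(8)^2 - 4*(8)^3 - 27*(0)^2
  = 0 + (0) + 256 + (-2048) + (0)
  = -1792.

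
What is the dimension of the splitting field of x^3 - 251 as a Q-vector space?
[K:Q] = 6

x^3 - 251 has one real root r = 251^(1/3) and two complex roots r*zeta_3, r*zeta_3^2 where zeta_3 = e^(2*pi*i/3). The splitting field is Q(r, zeta_3). [Q(r):Q] = 3 and [Q(zeta_3):Q] = 2 with gcd = 1, so [Q(r, zeta_3):Q] = 3 * 2 = 6.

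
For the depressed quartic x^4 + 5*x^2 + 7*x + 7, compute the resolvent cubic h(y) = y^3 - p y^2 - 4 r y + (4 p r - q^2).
h(y) = y^3 - 5*y^2 - 28*y + 91

Identify coefficients: p = 5, q = 7, r = 7.
Plug into h(y) = y^3 - p y^2 - 4 r y + (4 p r - q^2):
  h(y) = y^3 - (5) y^2 - 4*(7) y + (4*(5)*(7) - (7)^2)
       = y^3 + (-5) y^2 + (-28) y + (91).
Simplifying: h(y) = y^3 - 5*y^2 - 28*y + 91.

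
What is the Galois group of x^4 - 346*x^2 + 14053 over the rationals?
Gal(K/Q) = V_4 (Klein four-group, Z/2Z × Z/2Z)

f factors as (x^2 - 299)(x^2 - 47), so the splitting field is K = Q(sqrt(299), sqrt(47)). The elements 299, 47, 14053 are all non-squares in Q, so sqrt(299) and sqrt(47) generate independent quadratic extensions. Thus [K:Q] = 4 and Gal(K/Q) is generated by the two order-2 automorphisms sqrt(299) ↦ -sqrt(299) and sqrt(47) ↦ -sqrt(47), giving V_4.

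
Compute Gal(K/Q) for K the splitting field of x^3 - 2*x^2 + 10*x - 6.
Gal(K/Q) = S_3 (symmetric group of order 6)

Compute the discriminant of x^3 + (-2)*x^2 + (10)*x + (-6): Δ = -2604. Since Δ is not a rational square, the Galois group is not contained in A_3; it must be the full S_3 (irreducibility of the cubic rules out anything smaller).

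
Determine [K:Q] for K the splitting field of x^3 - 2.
[K:Q] = 6

x^3 - 2 has one real root r = 2^(1/3) and two complex roots r*zeta_3, r*zeta_3^2 where zeta_3 = e^(2*pi*i/3). The splitting field is Q(r, zeta_3). [Q(r):Q] = 3 and [Q(zeta_3):Q] = 2 with gcd = 1, so [Q(r, zeta_3):Q] = 3 * 2 = 6.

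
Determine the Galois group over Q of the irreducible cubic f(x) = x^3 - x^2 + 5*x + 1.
Gal(K/Q) = S_3 (symmetric group of order 6)

Compute the discriminant of x^3 + (-1)*x^2 + (5)*x + (1): Δ = -588. Since Δ is not a rational square, the Galois group is not contained in A_3; it must be the full S_3 (irreducibility of the cubic rules out anything smaller).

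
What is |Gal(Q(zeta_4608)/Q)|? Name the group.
|Gal(Q(zeta_4608)/Q)| = phi(4608) = 1536; group ≅ (Z/4608Z)^* ≅ Z/2Z × Z/6Z × Z/128Z

The n-th cyclotomic polynomial Φ_4608(x) is the minimal polynomial of zeta_4608 over Q and has degree phi(4608) = 1536. So Q(zeta_4608) is a degree-1536 Galois extension with Galois group (Z/4608Z)^*. By CRT, (Z/4608Z)^* ≅ (Z/512Z)^* × (Z/9Z)^*. Each prime-power unit group is (Z/512Z)^* ≅ Z/2Z × Z/128Z; (Z/9Z)^* ≅ Z/6Z. Hence Gal(Q(zeta_4608)/Q) ≅ Z/2Z × Z/6Z × Z/128Z.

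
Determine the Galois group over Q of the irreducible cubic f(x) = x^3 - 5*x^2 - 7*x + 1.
Gal(K/Q) = S_3 (symmetric group of order 6)

Compute the discriminant of x^3 + (-5)*x^2 + (-7)*x + (1): Δ = 3700. Since Δ is not a rational square, the Galois group is not contained in A_3; it must be the full S_3 (irreducibility of the cubic rules out anything smaller).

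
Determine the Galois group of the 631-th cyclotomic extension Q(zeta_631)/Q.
|Gal(Q(zeta_631)/Q)| = phi(631) = 630; group ≅ (Z/631Z)^* ≅ Z/630Z

The n-th cyclotomic polynomial Φ_631(x) is the minimal polynomial of zeta_631 over Q and has degree phi(631) = 630. So Q(zeta_631) is a degree-630 Galois extension with Galois group (Z/631Z)^*. (Z/631Z)^* is cyclic since 631 is an odd prime power (or 4). Hence Gal(Q(zeta_631)/Q) ≅ Z/630Z.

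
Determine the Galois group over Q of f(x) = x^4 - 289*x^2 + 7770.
Gal(K/Q) = V_4 (Klein four-group, Z/2Z × Z/2Z)

f factors as (x^2 - 259)(x^2 - 30), so the splitting field is K = Q(sqrt(259), sqrt(30)). The elements 259, 30, 7770 are all non-squares in Q, so sqrt(259) and sqrt(30) generate independent quadratic extensions. Thus [K:Q] = 4 and Gal(K/Q) is generated by the two order-2 automorphisms sqrt(259) ↦ -sqrt(259) and sqrt(30) ↦ -sqrt(30), giving V_4.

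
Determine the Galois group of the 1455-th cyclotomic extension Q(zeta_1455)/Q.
|Gal(Q(zeta_1455)/Q)| = phi(1455) = 768; group ≅ (Z/1455Z)^* ≅ Z/2Z × Z/4Z × Z/96Z

The n-th cyclotomic polynomial Φ_1455(x) is the minimal polynomial of zeta_1455 over Q and has degree phi(1455) = 768. So Q(zeta_1455) is a degree-768 Galois extension with Galois group (Z/1455Z)^*. By CRT, (Z/1455Z)^* ≅ (Z/3Z)^* × (Z/5Z)^* × (Z/97Z)^*. Each prime-power unit group is (Z/3Z)^* ≅ Z/2Z; (Z/5Z)^* ≅ Z/4Z; (Z/97Z)^* ≅ Z/96Z. Hence Gal(Q(zeta_1455)/Q) ≅ Z/2Z × Z/4Z × Z/96Z.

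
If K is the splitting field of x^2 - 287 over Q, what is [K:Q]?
[K:Q] = 2

The polynomial x^2 - 287 is irreducible over Q since 287 is not a perfect square. Its splitting field is Q(sqrt(287)), which has degree 2 over Q.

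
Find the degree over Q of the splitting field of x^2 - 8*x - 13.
[K:Q] = 2

The discriminant of x^2 + (-8)*x + (-13) is b^2 - 4c = 64 - (-52) = 116. Since 116 is not a perfect square in Q, the polynomial is irreducible over Q. Its two roots generate a degree-2 extension, so [K:Q] = 2.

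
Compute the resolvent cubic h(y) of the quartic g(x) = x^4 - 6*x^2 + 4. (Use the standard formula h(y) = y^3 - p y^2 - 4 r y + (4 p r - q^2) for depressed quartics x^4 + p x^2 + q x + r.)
h(y) = y^3 + 6*y^2 - 16*y - 96

Identify coefficients: p = -6, q = 0, r = 4.
Plug into h(y) = y^3 - p y^2 - 4 r y + (4 p r - q^2):
  h(y) = y^3 - (-6) y^2 - 4*(4) y + (4*(-6)*(4) - (0)^2)
       = y^3 + (6) y^2 + (-16) y + (-96).
Simplifying: h(y) = y^3 + 6*y^2 - 16*y - 96.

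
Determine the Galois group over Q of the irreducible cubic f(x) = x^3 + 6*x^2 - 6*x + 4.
Gal(K/Q) = S_3 (symmetric group of order 6)

Compute the discriminant of x^3 + (6)*x^2 + (-6)*x + (4): Δ = -4320. Since Δ is not a rational square, the Galois group is not contained in A_3; it must be the full S_3 (irreducibility of the cubic rules out anything smaller).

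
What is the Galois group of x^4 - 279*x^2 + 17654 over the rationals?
Gal(K/Q) = V_4 (Klein four-group, Z/2Z × Z/2Z)

f factors as (x^2 - 182)(x^2 - 97), so the splitting field is K = Q(sqrt(182), sqrt(97)). The elements 182, 97, 17654 are all non-squares in Q, so sqrt(182) and sqrt(97) generate independent quadratic extensions. Thus [K:Q] = 4 and Gal(K/Q) is generated by the two order-2 automorphisms sqrt(182) ↦ -sqrt(182) and sqrt(97) ↦ -sqrt(97), giving V_4.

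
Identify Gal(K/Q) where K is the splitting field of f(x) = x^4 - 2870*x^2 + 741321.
Gal(K/Q) = Z/2Z (cyclic of order 2)

f factors as (x^2 - 287)(x^2 - 2583), so the splitting field is K = Q(sqrt(287), sqrt(2583)). The squarefree part of 287 is 287 and the squarefree part of 2583 is also 287, so sqrt(287) and sqrt(2583) are both rational multiples of sqrt(287). Hence Q(sqrt(287)) = Q(sqrt(2583)) = Q(sqrt(287)), and the splitting field collapses to a single degree-2 extension with Galois group Z/2Z.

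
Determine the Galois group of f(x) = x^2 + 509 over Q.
Gal(K/Q) = Z/2Z (cyclic of order 2)

x^2 + 509 is irreducible over Q since -509 is not a rational square. The splitting field Q(sqrt(-509)) has degree 2 over Q, and its unique nontrivial automorphism is sqrt(-509) ↦ -sqrt(-509). Hence Gal(Q(sqrt(-509))/Q) = Z/2Z.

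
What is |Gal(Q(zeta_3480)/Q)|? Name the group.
|Gal(Q(zeta_3480)/Q)| = phi(3480) = 896; group ≅ (Z/3480Z)^* ≅ Z/2Z × Z/2Z × Z/2Z × Z/4Z × Z/28Z

The n-th cyclotomic polynomial Φ_3480(x) is the minimal polynomial of zeta_3480 over Q and has degree phi(3480) = 896. So Q(zeta_3480) is a degree-896 Galois extension with Galois group (Z/3480Z)^*. By CRT, (Z/3480Z)^* ≅ (Z/8Z)^* × (Z/3Z)^* × (Z/5Z)^* × (Z/29Z)^*. Each prime-power unit group is (Z/8Z)^* ≅ Z/2Z × Z/2Z; (Z/3Z)^* ≅ Z/2Z; (Z/5Z)^* ≅ Z/4Z; (Z/29Z)^* ≅ Z/28Z. Hence Gal(Q(zeta_3480)/Q) ≅ Z/2Z × Z/2Z × Z/2Z × Z/4Z × Z/28Z.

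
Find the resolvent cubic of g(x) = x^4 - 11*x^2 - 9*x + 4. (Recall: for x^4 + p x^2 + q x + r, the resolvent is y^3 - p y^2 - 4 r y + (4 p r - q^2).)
h(y) = y^3 + 11*y^2 - 16*y - 257

Identify coefficients: p = -11, q = -9, r = 4.
Plug into h(y) = y^3 - p y^2 - 4 r y + (4 p r - q^2):
  h(y) = y^3 - (-11) y^2 - 4*(4) y + (4*(-11)*(4) - (-9)^2)
       = y^3 + (11) y^2 + (-16) y + (-257).
Simplifying: h(y) = y^3 + 11*y^2 - 16*y - 257.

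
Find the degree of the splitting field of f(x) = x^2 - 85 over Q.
[K:Q] = 2

The polynomial x^2 - 85 is irreducible over Q since 85 is not a perfect square. Its splitting field is Q(sqrt(85)), which has degree 2 over Q.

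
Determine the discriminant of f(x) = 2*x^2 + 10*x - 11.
Δ = 188

For a quadratic a x^2 + b x + c the discriminant is Δ = b^2 - 4ac = (10)^2 - 4*(2)*(-11) = 100 - (-88) = 188.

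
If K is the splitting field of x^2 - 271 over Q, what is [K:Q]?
[K:Q] = 2

The polynomial x^2 - 271 is irreducible over Q since 271 is not a perfect square. Its splitting field is Q(sqrt(271)), which has degree 2 over Q.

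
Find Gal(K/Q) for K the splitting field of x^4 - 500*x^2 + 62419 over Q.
Gal(K/Q) = V_4 (Klein four-group, Z/2Z × Z/2Z)

f factors as (x^2 - 241)(x^2 - 259), so the splitting field is K = Q(sqrt(241), sqrt(259)). The elements 241, 259, 62419 are all non-squares in Q, so sqrt(241) and sqrt(259) generate independent quadratic extensions. Thus [K:Q] = 4 and Gal(K/Q) is generated by the two order-2 automorphisms sqrt(241) ↦ -sqrt(241) and sqrt(259) ↦ -sqrt(259), giving V_4.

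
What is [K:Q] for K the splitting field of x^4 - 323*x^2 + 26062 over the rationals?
[K:Q] = 4

f factors as (x^2 - 157)(x^2 - 166); the splitting field is K = Q(sqrt(157), sqrt(166)). Since 157, 166, and 26062 are all non-squares in Q, the three subfields Q(sqrt(157)), Q(sqrt(166)), Q(sqrt(26062)) are distinct degree-2 extensions, so [K:Q] = 4 (Klein four Galois group).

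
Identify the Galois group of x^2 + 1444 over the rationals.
Gal(K/Q) = Z/2Z (cyclic of order 2)

x^2 + 1444 is irreducible over Q since -1444 is not a rational square. The splitting field Q(sqrt(-1444)) has degree 2 over Q, and its unique nontrivial automorphism is sqrt(-1444) ↦ -sqrt(-1444). Hence Gal(Q(sqrt(-1444))/Q) = Z/2Z.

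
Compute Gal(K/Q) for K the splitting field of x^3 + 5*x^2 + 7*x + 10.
Gal(K/Q) = S_3 (symmetric group of order 6)

Compute the discriminant of x^3 + (5)*x^2 + (7)*x + (10): Δ = -1547. Since Δ is not a rational square, the Galois group is not contained in A_3; it must be the full S_3 (irreducibility of the cubic rules out anything smaller).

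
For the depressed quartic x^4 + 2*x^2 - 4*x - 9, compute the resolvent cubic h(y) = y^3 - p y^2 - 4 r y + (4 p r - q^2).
h(y) = y^3 - 2*y^2 + 36*y - 88

Identify coefficients: p = 2, q = -4, r = -9.
Plug into h(y) = y^3 - p y^2 - 4 r y + (4 p r - q^2):
  h(y) = y^3 - (2) y^2 - 4*(-9) y + (4*(2)*(-9) - (-4)^2)
       = y^3 + (-2) y^2 + (36) y + (-88).
Simplifying: h(y) = y^3 - 2*y^2 + 36*y - 88.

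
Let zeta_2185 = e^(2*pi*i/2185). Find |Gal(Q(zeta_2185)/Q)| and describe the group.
|Gal(Q(zeta_2185)/Q)| = phi(2185) = 1584; group ≅ (Z/2185Z)^* ≅ Z/4Z × Z/18Z × Z/22Z

The n-th cyclotomic polynomial Φ_2185(x) is the minimal polynomial of zeta_2185 over Q and has degree phi(2185) = 1584. So Q(zeta_2185) is a degree-1584 Galois extension with Galois group (Z/2185Z)^*. By CRT, (Z/2185Z)^* ≅ (Z/5Z)^* × (Z/19Z)^* × (Z/23Z)^*. Each prime-power unit group is (Z/5Z)^* ≅ Z/4Z; (Z/19Z)^* ≅ Z/18Z; (Z/23Z)^* ≅ Z/22Z. Hence Gal(Q(zeta_2185)/Q) ≅ Z/4Z × Z/18Z × Z/22Z.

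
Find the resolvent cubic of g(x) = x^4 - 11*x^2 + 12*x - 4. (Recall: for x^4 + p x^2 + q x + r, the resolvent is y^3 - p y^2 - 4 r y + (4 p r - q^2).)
h(y) = y^3 + 11*y^2 + 16*y + 32

Identify coefficients: p = -11, q = 12, r = -4.
Plug into h(y) = y^3 - p y^2 - 4 r y + (4 p r - q^2):
  h(y) = y^3 - (-11) y^2 - 4*(-4) y + (4*(-11)*(-4) - (12)^2)
       = y^3 + (11) y^2 + (16) y + (32).
Simplifying: h(y) = y^3 + 11*y^2 + 16*y + 32.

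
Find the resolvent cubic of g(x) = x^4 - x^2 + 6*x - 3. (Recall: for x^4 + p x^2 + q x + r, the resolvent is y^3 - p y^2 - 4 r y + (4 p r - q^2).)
h(y) = y^3 + y^2 + 12*y - 24

Identify coefficients: p = -1, q = 6, r = -3.
Plug into h(y) = y^3 - p y^2 - 4 r y + (4 p r - q^2):
  h(y) = y^3 - (-1) y^2 - 4*(-3) y + (4*(-1)*(-3) - (6)^2)
       = y^3 + (1) y^2 + (12) y + (-24).
Simplifying: h(y) = y^3 + y^2 + 12*y - 24.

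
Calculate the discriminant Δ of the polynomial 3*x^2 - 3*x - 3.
Δ = 45

For a quadratic a x^2 + b x + c the discriminant is Δ = b^2 - 4ac = (-3)^2 - 4*(3)*(-3) = 9 - (-36) = 45.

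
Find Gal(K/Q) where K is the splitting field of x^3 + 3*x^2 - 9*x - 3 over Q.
Gal(K/Q) = A_3 (cyclic of order 3)

Compute the discriminant of x^3 + (3)*x^2 + (-9)*x + (-3): Δ = 5184. Since Δ is a perfect square (Δ = 72^2), the Galois group is contained in A_3. Irreducibility forces the group to be transitive on three roots, so Gal = A_3.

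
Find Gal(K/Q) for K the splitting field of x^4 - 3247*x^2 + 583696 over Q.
Gal(K/Q) = Z/2Z (cyclic of order 2)

f factors as (x^2 - 3056)(x^2 - 191), so the splitting field is K = Q(sqrt(3056), sqrt(191)). The squarefree part of 3056 is 191 and the squarefree part of 191 is also 191, so sqrt(3056) and sqrt(191) are both rational multiples of sqrt(191). Hence Q(sqrt(3056)) = Q(sqrt(191)) = Q(sqrt(191)), and the splitting field collapses to a single degree-2 extension with Galois group Z/2Z.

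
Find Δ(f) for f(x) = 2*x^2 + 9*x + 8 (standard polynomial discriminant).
Δ = 17

For a quadratic a x^2 + b x + c the discriminant is Δ = b^2 - 4ac = (9)^2 - 4*(2)*(8) = 81 - (64) = 17.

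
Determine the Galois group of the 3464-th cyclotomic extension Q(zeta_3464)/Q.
|Gal(Q(zeta_3464)/Q)| = phi(3464) = 1728; group ≅ (Z/3464Z)^* ≅ Z/2Z × Z/2Z × Z/432Z

The n-th cyclotomic polynomial Φ_3464(x) is the minimal polynomial of zeta_3464 over Q and has degree phi(3464) = 1728. So Q(zeta_3464) is a degree-1728 Galois extension with Galois group (Z/3464Z)^*. By CRT, (Z/3464Z)^* ≅ (Z/8Z)^* × (Z/433Z)^*. Each prime-power unit group is (Z/8Z)^* ≅ Z/2Z × Z/2Z; (Z/433Z)^* ≅ Z/432Z. Hence Gal(Q(zeta_3464)/Q) ≅ Z/2Z × Z/2Z × Z/432Z.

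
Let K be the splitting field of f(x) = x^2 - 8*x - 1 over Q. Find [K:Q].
[K:Q] = 2

The discriminant of x^2 + (-8)*x + (-1) is b^2 - 4c = 64 - (-4) = 68. Since 68 is not a perfect square in Q, the polynomial is irreducible over Q. Its two roots generate a degree-2 extension, so [K:Q] = 2.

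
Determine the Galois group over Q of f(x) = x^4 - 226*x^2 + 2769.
Gal(K/Q) = V_4 (Klein four-group, Z/2Z × Z/2Z)

f factors as (x^2 - 13)(x^2 - 213), so the splitting field is K = Q(sqrt(13), sqrt(213)). The elements 13, 213, 2769 are all non-squares in Q, so sqrt(13) and sqrt(213) generate independent quadratic extensions. Thus [K:Q] = 4 and Gal(K/Q) is generated by the two order-2 automorphisms sqrt(13) ↦ -sqrt(13) and sqrt(213) ↦ -sqrt(213), giving V_4.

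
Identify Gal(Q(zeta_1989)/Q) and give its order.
|Gal(Q(zeta_1989)/Q)| = phi(1989) = 1152; group ≅ (Z/1989Z)^* ≅ Z/6Z × Z/12Z × Z/16Z

The n-th cyclotomic polynomial Φ_1989(x) is the minimal polynomial of zeta_1989 over Q and has degree phi(1989) = 1152. So Q(zeta_1989) is a degree-1152 Galois extension with Galois group (Z/1989Z)^*. By CRT, (Z/1989Z)^* ≅ (Z/9Z)^* × (Z/13Z)^* × (Z/17Z)^*. Each prime-power unit group is (Z/9Z)^* ≅ Z/6Z; (Z/13Z)^* ≅ Z/12Z; (Z/17Z)^* ≅ Z/16Z. Hence Gal(Q(zeta_1989)/Q) ≅ Z/6Z × Z/12Z × Z/16Z.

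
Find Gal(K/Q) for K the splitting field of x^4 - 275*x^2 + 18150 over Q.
Gal(K/Q) = V_4 (Klein four-group, Z/2Z × Z/2Z)

f factors as (x^2 - 110)(x^2 - 165), so the splitting field is K = Q(sqrt(110), sqrt(165)). The elements 110, 165, 18150 are all non-squares in Q, so sqrt(110) and sqrt(165) generate independent quadratic extensions. Thus [K:Q] = 4 and Gal(K/Q) is generated by the two order-2 automorphisms sqrt(110) ↦ -sqrt(110) and sqrt(165) ↦ -sqrt(165), giving V_4.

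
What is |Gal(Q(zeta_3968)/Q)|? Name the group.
|Gal(Q(zeta_3968)/Q)| = phi(3968) = 1920; group ≅ (Z/3968Z)^* ≅ Z/2Z × Z/30Z × Z/32Z

The n-th cyclotomic polynomial Φ_3968(x) is the minimal polynomial of zeta_3968 over Q and has degree phi(3968) = 1920. So Q(zeta_3968) is a degree-1920 Galois extension with Galois group (Z/3968Z)^*. By CRT, (Z/3968Z)^* ≅ (Z/128Z)^* × (Z/31Z)^*. Each prime-power unit group is (Z/128Z)^* ≅ Z/2Z × Z/32Z; (Z/31Z)^* ≅ Z/30Z. Hence Gal(Q(zeta_3968)/Q) ≅ Z/2Z × Z/30Z × Z/32Z.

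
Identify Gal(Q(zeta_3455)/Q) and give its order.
|Gal(Q(zeta_3455)/Q)| = phi(3455) = 2760; group ≅ (Z/3455Z)^* ≅ Z/4Z × Z/690Z

The n-th cyclotomic polynomial Φ_3455(x) is the minimal polynomial of zeta_3455 over Q and has degree phi(3455) = 2760. So Q(zeta_3455) is a degree-2760 Galois extension with Galois group (Z/3455Z)^*. By CRT, (Z/3455Z)^* ≅ (Z/5Z)^* × (Z/691Z)^*. Each prime-power unit group is (Z/5Z)^* ≅ Z/4Z; (Z/691Z)^* ≅ Z/690Z. Hence Gal(Q(zeta_3455)/Q) ≅ Z/4Z × Z/690Z.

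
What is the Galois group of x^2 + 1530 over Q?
Gal(K/Q) = Z/2Z (cyclic of order 2)

x^2 + 1530 is irreducible over Q since -1530 is not a rational square. The splitting field Q(sqrt(-1530)) has degree 2 over Q, and its unique nontrivial automorphism is sqrt(-1530) ↦ -sqrt(-1530). Hence Gal(Q(sqrt(-1530))/Q) = Z/2Z.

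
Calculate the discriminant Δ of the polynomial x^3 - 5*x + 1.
Δ = 473

For x^3 + a x^2 + b x + c the discriminant is Δ = 18 a b c - 4 a^3 c + a^2 b^2 - 4 b^3 - 27 c^2.
Plug a = 0, b = -5, c = 1:
  18*(0)*(-5)*(1) - 4*(0)^3*(1) + (0)^2*(-5)^2 - 4*(-5)^3 - 27*(1)^2
  = 0 + (0) + 0 + (500) + (-27)
  = 473.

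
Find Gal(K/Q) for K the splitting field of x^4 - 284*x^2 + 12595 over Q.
Gal(K/Q) = V_4 (Klein four-group, Z/2Z × Z/2Z)

f factors as (x^2 - 229)(x^2 - 55), so the splitting field is K = Q(sqrt(229), sqrt(55)). The elements 229, 55, 12595 are all non-squares in Q, so sqrt(229) and sqrt(55) generate independent quadratic extensions. Thus [K:Q] = 4 and Gal(K/Q) is generated by the two order-2 automorphisms sqrt(229) ↦ -sqrt(229) and sqrt(55) ↦ -sqrt(55), giving V_4.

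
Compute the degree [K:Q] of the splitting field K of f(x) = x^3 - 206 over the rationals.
[K:Q] = 6

x^3 - 206 has one real root r = 206^(1/3) and two complex roots r*zeta_3, r*zeta_3^2 where zeta_3 = e^(2*pi*i/3). The splitting field is Q(r, zeta_3). [Q(r):Q] = 3 and [Q(zeta_3):Q] = 2 with gcd = 1, so [Q(r, zeta_3):Q] = 3 * 2 = 6.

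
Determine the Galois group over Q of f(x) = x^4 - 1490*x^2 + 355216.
Gal(K/Q) = Z/2Z (cyclic of order 2)

f factors as (x^2 - 1192)(x^2 - 298), so the splitting field is K = Q(sqrt(1192), sqrt(298)). The squarefree part of 1192 is 298 and the squarefree part of 298 is also 298, so sqrt(1192) and sqrt(298) are both rational multiples of sqrt(298). Hence Q(sqrt(1192)) = Q(sqrt(298)) = Q(sqrt(298)), and the splitting field collapses to a single degree-2 extension with Galois group Z/2Z.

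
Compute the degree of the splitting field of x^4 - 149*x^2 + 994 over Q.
[K:Q] = 4

f factors as (x^2 - 142)(x^2 - 7); the splitting field is K = Q(sqrt(142), sqrt(7)). Since 142, 7, and 994 are all non-squares in Q, the three subfields Q(sqrt(142)), Q(sqrt(7)), Q(sqrt(994)) are distinct degree-2 extensions, so [K:Q] = 4 (Klein four Galois group).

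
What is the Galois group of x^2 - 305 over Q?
Gal(K/Q) = Z/2Z (cyclic of order 2)

x^2 - 305 is irreducible over Q since 305 is not a rational square. The splitting field Q(sqrt(305)) has degree 2 over Q, and its unique nontrivial automorphism is sqrt(305) ↦ -sqrt(305). Hence Gal(Q(sqrt(305))/Q) = Z/2Z.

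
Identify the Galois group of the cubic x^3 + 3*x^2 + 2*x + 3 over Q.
Gal(K/Q) = S_3 (symmetric group of order 6)

Compute the discriminant of x^3 + (3)*x^2 + (2)*x + (3): Δ = -239. Since Δ is not a rational square, the Galois group is not contained in A_3; it must be the full S_3 (irreducibility of the cubic rules out anything smaller).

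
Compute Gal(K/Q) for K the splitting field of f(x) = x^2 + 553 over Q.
Gal(K/Q) = Z/2Z (cyclic of order 2)

x^2 + 553 is irreducible over Q since -553 is not a rational square. The splitting field Q(sqrt(-553)) has degree 2 over Q, and its unique nontrivial automorphism is sqrt(-553) ↦ -sqrt(-553). Hence Gal(Q(sqrt(-553))/Q) = Z/2Z.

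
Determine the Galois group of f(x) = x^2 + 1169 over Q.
Gal(K/Q) = Z/2Z (cyclic of order 2)

x^2 + 1169 is irreducible over Q since -1169 is not a rational square. The splitting field Q(sqrt(-1169)) has degree 2 over Q, and its unique nontrivial automorphism is sqrt(-1169) ↦ -sqrt(-1169). Hence Gal(Q(sqrt(-1169))/Q) = Z/2Z.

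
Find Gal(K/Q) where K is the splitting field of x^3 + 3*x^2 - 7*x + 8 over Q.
Gal(K/Q) = S_3 (symmetric group of order 6)

Compute the discriminant of x^3 + (3)*x^2 + (-7)*x + (8): Δ = -3803. Since Δ is not a rational square, the Galois group is not contained in A_3; it must be the full S_3 (irreducibility of the cubic rules out anything smaller).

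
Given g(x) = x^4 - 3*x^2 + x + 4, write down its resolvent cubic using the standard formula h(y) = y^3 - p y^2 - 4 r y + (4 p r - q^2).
h(y) = y^3 + 3*y^2 - 16*y - 49

Identify coefficients: p = -3, q = 1, r = 4.
Plug into h(y) = y^3 - p y^2 - 4 r y + (4 p r - q^2):
  h(y) = y^3 - (-3) y^2 - 4*(4) y + (4*(-3)*(4) - (1)^2)
       = y^3 + (3) y^2 + (-16) y + (-49).
Simplifying: h(y) = y^3 + 3*y^2 - 16*y - 49.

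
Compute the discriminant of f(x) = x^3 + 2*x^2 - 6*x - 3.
Δ = 1509

For x^3 + a x^2 + b x + c the discriminant is Δ = 18 a b c - 4 a^3 c + a^2 b^2 - 4 b^3 - 27 c^2.
Plug a = 2, b = -6, c = -3:
  18*(2)*(-6)*(-3) - 4*(2)^3*(-3) + (2)^2*(-6)^2 - 4*(-6)^3 - 27*(-3)^2
  = 648 + (96) + 144 + (864) + (-243)
  = 1509.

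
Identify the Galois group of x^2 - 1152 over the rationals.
Gal(K/Q) = Z/2Z (cyclic of order 2)

x^2 - 1152 is irreducible over Q since 1152 is not a rational square. The splitting field Q(sqrt(1152)) has degree 2 over Q, and its unique nontrivial automorphism is sqrt(1152) ↦ -sqrt(1152). Hence Gal(Q(sqrt(1152))/Q) = Z/2Z.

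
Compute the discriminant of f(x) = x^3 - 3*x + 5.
Δ = -567

For x^3 + a x^2 + b x + c the discriminant is Δ = 18 a b c - 4 a^3 c + a^2 b^2 - 4 b^3 - 27 c^2.
Plug a = 0, b = -3, c = 5:
  18*(0)*(-3)*(5) - 4*(0)^3*(5) + (0)^2*(-3)^2 - 4*(-3)^3 - 27*(5)^2
  = 0 + (0) + 0 + (108) + (-675)
  = -567.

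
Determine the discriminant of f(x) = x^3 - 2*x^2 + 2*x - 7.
Δ = -1059

For x^3 + a x^2 + b x + c the discriminant is Δ = 18 a b c - 4 a^3 c + a^2 b^2 - 4 b^3 - 27 c^2.
Plug a = -2, b = 2, c = -7:
  18*(-2)*(2)*(-7) - 4*(-2)^3*(-7) + (-2)^2*(2)^2 - 4*(2)^3 - 27*(-7)^2
  = 504 + (-224) + 16 + (-32) + (-1323)
  = -1059.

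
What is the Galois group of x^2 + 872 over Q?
Gal(K/Q) = Z/2Z (cyclic of order 2)

x^2 + 872 is irreducible over Q since -872 is not a rational square. The splitting field Q(sqrt(-872)) has degree 2 over Q, and its unique nontrivial automorphism is sqrt(-872) ↦ -sqrt(-872). Hence Gal(Q(sqrt(-872))/Q) = Z/2Z.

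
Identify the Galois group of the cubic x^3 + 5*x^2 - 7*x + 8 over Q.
Gal(K/Q) = S_3 (symmetric group of order 6)

Compute the discriminant of x^3 + (5)*x^2 + (-7)*x + (8): Δ = -8171. Since Δ is not a rational square, the Galois group is not contained in A_3; it must be the full S_3 (irreducibility of the cubic rules out anything smaller).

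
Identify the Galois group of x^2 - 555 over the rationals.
Gal(K/Q) = Z/2Z (cyclic of order 2)

x^2 - 555 is irreducible over Q since 555 is not a rational square. The splitting field Q(sqrt(555)) has degree 2 over Q, and its unique nontrivial automorphism is sqrt(555) ↦ -sqrt(555). Hence Gal(Q(sqrt(555))/Q) = Z/2Z.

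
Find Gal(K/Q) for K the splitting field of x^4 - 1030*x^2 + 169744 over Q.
Gal(K/Q) = Z/2Z (cyclic of order 2)

f factors as (x^2 - 206)(x^2 - 824), so the splitting field is K = Q(sqrt(206), sqrt(824)). The squarefree part of 206 is 206 and the squarefree part of 824 is also 206, so sqrt(206) and sqrt(824) are both rational multiples of sqrt(206). Hence Q(sqrt(206)) = Q(sqrt(824)) = Q(sqrt(206)), and the splitting field collapses to a single degree-2 extension with Galois group Z/2Z.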